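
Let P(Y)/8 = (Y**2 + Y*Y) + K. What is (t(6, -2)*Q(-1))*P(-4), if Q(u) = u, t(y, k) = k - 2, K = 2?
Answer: 1088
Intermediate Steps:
t(y, k) = -2 + k
P(Y) = 16 + 16*Y**2 (P(Y) = 8*((Y**2 + Y*Y) + 2) = 8*((Y**2 + Y**2) + 2) = 8*(2*Y**2 + 2) = 8*(2 + 2*Y**2) = 16 + 16*Y**2)
(t(6, -2)*Q(-1))*P(-4) = ((-2 - 2)*(-1))*(16 + 16*(-4)**2) = (-4*(-1))*(16 + 16*16) = 4*(16 + 256) = 4*272 = 1088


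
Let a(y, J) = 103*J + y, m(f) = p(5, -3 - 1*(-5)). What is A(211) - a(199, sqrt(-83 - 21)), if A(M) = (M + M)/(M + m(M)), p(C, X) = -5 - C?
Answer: -39577/201 - 206*I*sqrt(26) ≈ -196.9 - 1050.4*I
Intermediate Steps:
m(f) = -10 (m(f) = -5 - 1*5 = -5 - 5 = -10)
a(y, J) = y + 103*J
A(M) = 2*M/(-10 + M) (A(M) = (M + M)/(M - 10) = (2*M)/(-10 + M) = 2*M/(-10 + M))
A(211) - a(199, sqrt(-83 - 21)) = 2*211/(-10 + 211) - (199 + 103*sqrt(-83 - 21)) = 2*211/201 - (199 + 103*sqrt(-104)) = 2*211*(1/201) - (199 + 103*(2*I*sqrt(26))) = 422/201 - (199 + 206*I*sqrt(26)) = 422/201 + (-199 - 206*I*sqrt(26)) = -39577/201 - 206*I*sqrt(26)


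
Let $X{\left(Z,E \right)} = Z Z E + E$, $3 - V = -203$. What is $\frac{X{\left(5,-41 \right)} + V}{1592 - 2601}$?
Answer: $\frac{860}{1009} \approx 0.85233$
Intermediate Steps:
$V = 206$ ($V = 3 - -203 = 3 + 203 = 206$)
$X{\left(Z,E \right)} = E + E Z^{2}$ ($X{\left(Z,E \right)} = Z^{2} E + E = E Z^{2} + E = E + E Z^{2}$)
$\frac{X{\left(5,-41 \right)} + V}{1592 - 2601} = \frac{- 41 \left(1 + 5^{2}\right) + 206}{1592 - 2601} = \frac{- 41 \left(1 + 25\right) + 206}{-1009} = \left(\left(-41\right) 26 + 206\right) \left(- \frac{1}{1009}\right) = \left(-1066 + 206\right) \left(- \frac{1}{1009}\right) = \left(-860\right) \left(- \frac{1}{1009}\right) = \frac{860}{1009}$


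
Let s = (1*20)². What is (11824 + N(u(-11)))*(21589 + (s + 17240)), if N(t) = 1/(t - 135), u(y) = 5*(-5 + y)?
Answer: 99726355411/215 ≈ 4.6384e+8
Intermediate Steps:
u(y) = -25 + 5*y
N(t) = 1/(-135 + t)
s = 400 (s = 20² = 400)
(11824 + N(u(-11)))*(21589 + (s + 17240)) = (11824 + 1/(-135 + (-25 + 5*(-11))))*(21589 + (400 + 17240)) = (11824 + 1/(-135 + (-25 - 55)))*(21589 + 17640) = (11824 + 1/(-135 - 80))*39229 = (11824 + 1/(-215))*39229 = (11824 - 1/215)*39229 = (2542159/215)*39229 = 99726355411/215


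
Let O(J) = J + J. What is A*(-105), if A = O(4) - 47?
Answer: 4095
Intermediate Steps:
O(J) = 2*J
A = -39 (A = 2*4 - 47 = 8 - 47 = -39)
A*(-105) = -39*(-105) = 4095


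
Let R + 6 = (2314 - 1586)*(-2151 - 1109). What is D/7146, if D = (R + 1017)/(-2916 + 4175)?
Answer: -2372269/8996814 ≈ -0.26368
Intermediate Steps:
R = -2373286 (R = -6 + (2314 - 1586)*(-2151 - 1109) = -6 + 728*(-3260) = -6 - 2373280 = -2373286)
D = -2372269/1259 (D = (-2373286 + 1017)/(-2916 + 4175) = -2372269/1259 ≈ -1884.2)
D/7146 = -2372269/1259/7146 = -2372269/1259*1/7146 = -2372269/8996814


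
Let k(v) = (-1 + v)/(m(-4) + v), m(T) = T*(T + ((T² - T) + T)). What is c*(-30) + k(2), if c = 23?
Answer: -31741/46 ≈ -690.02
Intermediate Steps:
m(T) = T*(T + T²)
k(v) = (-1 + v)/(-48 + v) (k(v) = (-1 + v)/((-4)²*(1 - 4) + v) = (-1 + v)/(16*(-3) + v) = (-1 + v)/(-48 + v))
c*(-30) + k(2) = 23*(-30) + (-1 + 2)/(-48 + 2) = -690 + 1/(-46) = -690 - 1/46*1 = -690 - 1/46 = -31741/46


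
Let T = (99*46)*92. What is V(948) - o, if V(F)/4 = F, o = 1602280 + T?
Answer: -2017456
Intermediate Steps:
T = 418968 (T = 4554*92 = 418968)
o = 2021248 (o = 1602280 + 418968 = 2021248)
V(F) = 4*F
V(948) - o = 4*948 - 1*2021248 = 3792 - 2021248 = -2017456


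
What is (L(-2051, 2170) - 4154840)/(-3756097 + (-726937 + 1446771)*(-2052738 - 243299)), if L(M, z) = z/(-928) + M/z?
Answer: 298816328951/118867164744443600 ≈ 2.5139e-6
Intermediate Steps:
L(M, z) = -z/928 + M/z (L(M, z) = z*(-1/928) + M/z = -z/928 + M/z)
(L(-2051, 2170) - 4154840)/(-3756097 + (-726937 + 1446771)*(-2052738 - 243299)) = ((-1/928*2170 - 2051/2170) - 4154840)/(-3756097 + (-726937 + 1446771)*(-2052738 - 243299)) = ((-1085/464 - 2051*1/2170) - 4154840)/(-3756097 + 719834*(-2296037)) = ((-1085/464 - 293/310) - 4154840)/(-3756097 - 1652765497858) = (-236151/71920 - 4154840)/(-1652769253955) = -298816328951/71920*(-1/1652769253955) = 298816328951/118867164744443600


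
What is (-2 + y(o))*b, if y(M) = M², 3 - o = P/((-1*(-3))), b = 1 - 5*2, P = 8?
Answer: 17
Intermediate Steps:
b = -9 (b = 1 - 10 = -9)
o = ⅓ (o = 3 - 8/((-1*(-3))) = 3 - 8/3 = ⅓ ≈ 0.33333)
(-2 + y(o))*b = (-2 + (⅓)²)*(-9) = (-2 + ⅑)*(-9) = -17/9*(-9) = 17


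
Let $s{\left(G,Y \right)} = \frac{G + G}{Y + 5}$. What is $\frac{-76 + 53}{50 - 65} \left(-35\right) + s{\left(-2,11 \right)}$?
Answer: $- \frac{647}{12} \approx -53.917$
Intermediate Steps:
$s{\left(G,Y \right)} = \frac{2 G}{5 + Y}$
$\frac{-76 + 53}{50 - 65} \left(-35\right) + s{\left(-2,11 \right)} = \frac{-76 + 53}{50 - 65} \left(-35\right) + 2 \left(-2\right) \frac{1}{5 + 11} = - \frac{23}{-15} \left(-35\right) + 2 \left(-2\right) \frac{1}{16} = \left(-23\right) \left(- \frac{1}{15}\right) \left(-35\right) + 2 \left(-2\right) \frac{1}{16} = \frac{23}{15} \left(-35\right) - \frac{1}{4} = - \frac{161}{3} - \frac{1}{4} = - \frac{647}{12}$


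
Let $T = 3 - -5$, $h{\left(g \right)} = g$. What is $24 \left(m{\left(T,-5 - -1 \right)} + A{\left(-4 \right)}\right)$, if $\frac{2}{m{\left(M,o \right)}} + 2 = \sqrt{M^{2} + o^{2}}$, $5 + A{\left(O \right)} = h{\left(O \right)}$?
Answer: $- \frac{4080}{19} + \frac{48 \sqrt{5}}{19} \approx -209.09$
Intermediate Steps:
$A{\left(O \right)} = -5 + O$
$T = 8$ ($T = 3 + 5 = 8$)
$m{\left(M,o \right)} = \frac{2}{-2 + \sqrt{M^{2} + o^{2}}}$
$24 \left(m{\left(T,-5 - -1 \right)} + A{\left(-4 \right)}\right) = 24 \left(\frac{2}{-2 + \sqrt{8^{2} + \left(-5 - -1\right)^{2}}} - 9\right) = 24 \left(\frac{2}{-2 + \sqrt{64 + \left(-5 + 1\right)^{2}}} - 9\right) = 24 \left(\frac{2}{-2 + \sqrt{64 + \left(-4\right)^{2}}} - 9\right) = 24 \left(\frac{2}{-2 + \sqrt{64 + 16}} - 9\right) = 24 \left(\frac{2}{-2 + \sqrt{80}} - 9\right) = 24 \left(\frac{2}{-2 + 4 \sqrt{5}} - 9\right) = 24 \left(-9 + \frac{2}{-2 + 4 \sqrt{5}}\right) = -216 + \frac{48}{-2 + 4 \sqrt{5}}$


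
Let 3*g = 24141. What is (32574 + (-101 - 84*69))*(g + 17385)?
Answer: 678449464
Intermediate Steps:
g = 8047 (g = (⅓)*24141 = 8047)
(32574 + (-101 - 84*69))*(g + 17385) = (32574 + (-101 - 84*69))*(8047 + 17385) = (32574 + (-101 - 5796))*25432 = (32574 - 5897)*25432 = 26677*25432 = 678449464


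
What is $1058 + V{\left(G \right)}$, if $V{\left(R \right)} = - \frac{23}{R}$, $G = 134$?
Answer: $\frac{141749}{134} \approx 1057.8$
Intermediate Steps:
$1058 + V{\left(G \right)} = 1058 - \frac{23}{134} = \frac{141749}{134}$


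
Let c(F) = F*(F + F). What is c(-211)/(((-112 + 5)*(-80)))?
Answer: 44521/4280 ≈ 10.402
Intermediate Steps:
c(F) = 2*F**2 (c(F) = F*(2*F) = 2*F**2)
c(-211)/(((-112 + 5)*(-80))) = (2*(-211)**2)/(((-112 + 5)*(-80))) = (2*44521)/((-107*(-80))) = 89042/8560 = 89042*(1/8560) = 44521/4280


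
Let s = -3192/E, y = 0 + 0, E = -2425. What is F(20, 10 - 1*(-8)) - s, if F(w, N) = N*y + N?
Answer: 40458/2425 ≈ 16.684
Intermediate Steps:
y = 0
s = 3192/2425 (s = -3192/(-2425) = -3192*(-1/2425) = 3192/2425 ≈ 1.3163)
F(w, N) = N (F(w, N) = N*0 + N = 0 + N = N)
F(20, 10 - 1*(-8)) - s = (10 - 1*(-8)) - 1*3192/2425 = (10 + 8) - 3192/2425 = 18 - 3192/2425 = 40458/2425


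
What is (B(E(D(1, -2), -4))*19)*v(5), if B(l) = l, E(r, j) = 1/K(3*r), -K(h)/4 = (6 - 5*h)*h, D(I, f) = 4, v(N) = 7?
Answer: 133/2592 ≈ 0.051312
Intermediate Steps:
K(h) = -4*h*(6 - 5*h) (K(h) = -4*(6 - 5*h)*h = -4*h*(6 - 5*h))
E(r, j) = 1/(12*r*(-6 + 15*r)) (E(r, j) = 1/(4*(3*r)*(-6 + 5*(3*r))) = 1/(4*(3*r)*(-6 + 15*r)) = 1/(12*r*(-6 + 15*r)))
(B(E(D(1, -2), -4))*19)*v(5) = (((1/36)/(4*(-2 + 5*4)))*19)*7 = (((1/36)*(¼)/(-2 + 20))*19)*7 = (((1/36)*(¼)/18)*19)*7 = (((1/36)*(¼)*(1/18))*19)*7 = ((1/2592)*19)*7 = (19/2592)*7 = 133/2592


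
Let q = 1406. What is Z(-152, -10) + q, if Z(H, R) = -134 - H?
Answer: 1424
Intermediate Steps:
Z(-152, -10) + q = (-134 - 1*(-152)) + 1406 = (-134 + 152) + 1406 = 18 + 1406 = 1424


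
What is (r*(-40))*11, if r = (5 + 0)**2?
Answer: -11000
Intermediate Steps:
r = 25 (r = 5**2 = 25)
(r*(-40))*11 = (25*(-40))*11 = -1000*11 = -11000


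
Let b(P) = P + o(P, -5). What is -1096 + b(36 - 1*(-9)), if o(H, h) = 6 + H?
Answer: -1000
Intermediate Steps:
b(P) = 6 + 2*P (b(P) = P + (6 + P) = 6 + 2*P)
-1096 + b(36 - 1*(-9)) = -1096 + (6 + 2*(36 - 1*(-9))) = -1096 + (6 + 2*(36 + 9)) = -1096 + (6 + 2*45) = -1096 + (6 + 90) = -1096 + 96 = -1000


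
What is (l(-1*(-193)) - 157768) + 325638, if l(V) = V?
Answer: 168063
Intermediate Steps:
(l(-1*(-193)) - 157768) + 325638 = (-1*(-193) - 157768) + 325638 = (193 - 157768) + 325638 = -157575 + 325638 = 168063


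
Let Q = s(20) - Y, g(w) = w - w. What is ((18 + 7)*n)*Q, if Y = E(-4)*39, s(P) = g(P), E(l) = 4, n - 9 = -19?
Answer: 39000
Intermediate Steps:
n = -10 (n = 9 - 19 = -10)
g(w) = 0
s(P) = 0
Y = 156 (Y = 4*39 = 156)
Q = -156 (Q = 0 - 1*156 = 0 - 156 = -156)
((18 + 7)*n)*Q = ((18 + 7)*(-10))*(-156) = (25*(-10))*(-156) = -250*(-156) = 39000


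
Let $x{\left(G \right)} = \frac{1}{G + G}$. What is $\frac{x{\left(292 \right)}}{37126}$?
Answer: $\frac{1}{21681584} \approx 4.6122 \cdot 10^{-8}$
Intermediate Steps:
$x{\left(G \right)} = \frac{1}{2 G}$
$\frac{x{\left(292 \right)}}{37126} = \frac{\frac{1}{2} \cdot \frac{1}{292}}{37126} = \frac{1}{2} \cdot \frac{1}{292} \cdot \frac{1}{37126} = \frac{1}{584} \cdot \frac{1}{37126} = \frac{1}{21681584}$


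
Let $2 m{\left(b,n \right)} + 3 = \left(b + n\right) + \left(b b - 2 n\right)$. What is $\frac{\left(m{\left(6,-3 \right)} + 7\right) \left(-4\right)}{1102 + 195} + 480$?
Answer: $\frac{622448}{1297} \approx 479.91$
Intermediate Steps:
$m{\left(b,n \right)} = - \frac{3}{2} + \frac{b}{2} + \frac{b^{2}}{2} - \frac{n}{2}$ ($m{\left(b,n \right)} = - \frac{3}{2} + \frac{\left(b + n\right) + \left(b b - 2 n\right)}{2} = - \frac{3}{2} + \frac{\left(b + n\right) + \left(b^{2} - 2 n\right)}{2} = - \frac{3}{2} + \frac{b + b^{2} - n}{2} = - \frac{3}{2} + \left(\frac{b}{2} + \frac{b^{2}}{2} - \frac{n}{2}\right) = - \frac{3}{2} + \frac{b}{2} + \frac{b^{2}}{2} - \frac{n}{2}$)
$\frac{\left(m{\left(6,-3 \right)} + 7\right) \left(-4\right)}{1102 + 195} + 480 = \frac{\left(\left(- \frac{3}{2} + \frac{1}{2} \cdot 6 + \frac{6^{2}}{2} - - \frac{3}{2}\right) + 7\right) \left(-4\right)}{1102 + 195} + 480 = \frac{\left(\left(- \frac{3}{2} + 3 + \frac{1}{2} \cdot 36 + \frac{3}{2}\right) + 7\right) \left(-4\right)}{1297} + 480 = \frac{\left(\left(- \frac{3}{2} + 3 + 18 + \frac{3}{2}\right) + 7\right) \left(-4\right)}{1297} + 480 = \frac{\left(21 + 7\right) \left(-4\right)}{1297} + 480 = \frac{28 \left(-4\right)}{1297} + 480 = \frac{1}{1297} \left(-112\right) + 480 = - \frac{112}{1297} + 480 = \frac{622448}{1297}$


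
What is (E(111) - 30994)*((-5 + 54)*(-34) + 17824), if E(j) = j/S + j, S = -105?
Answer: -17465860836/35 ≈ -4.9902e+8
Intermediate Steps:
E(j) = 104*j/105 (E(j) = j/(-105) + j = j*(-1/105) + j = -j/105 + j = 104*j/105)
(E(111) - 30994)*((-5 + 54)*(-34) + 17824) = ((104/105)*111 - 30994)*((-5 + 54)*(-34) + 17824) = (3848/35 - 30994)*(49*(-34) + 17824) = -1080942*(-1666 + 17824)/35 = -1080942/35*16158 = -17465860836/35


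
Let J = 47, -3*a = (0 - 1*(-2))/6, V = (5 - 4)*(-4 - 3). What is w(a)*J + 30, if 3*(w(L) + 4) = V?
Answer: -803/3 ≈ -267.67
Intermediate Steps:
V = -7 (V = 1*(-7) = -7)
a = -⅑ (a = -(0 - 1*(-2))/(3*6) = -(0 + 2)/(3*6) = -2/(3*6) = -⅓*⅓ = -⅑ ≈ -0.11111)
w(L) = -19/3 (w(L) = -4 + (⅓)*(-7) = -4 - 7/3 = -19/3)
w(a)*J + 30 = -19/3*47 + 30 = -893/3 + 30 = -803/3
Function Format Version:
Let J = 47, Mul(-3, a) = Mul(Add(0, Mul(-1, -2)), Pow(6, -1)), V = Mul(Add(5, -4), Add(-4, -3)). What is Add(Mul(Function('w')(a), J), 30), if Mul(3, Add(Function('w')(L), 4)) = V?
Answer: Rational(-803, 3) ≈ -267.67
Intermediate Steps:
V = -7 (V = Mul(1, -7) = -7)
a = Rational(-1, 9) (a = Mul(Rational(-1, 3), Mul(Add(0, Mul(-1, -2)), Pow(6, -1))) = Mul(Rational(-1, 3), Mul(Add(0, 2), Rational(1, 6))) = Mul(Rational(-1, 3), Mul(2, Rational(1, 6))) = Mul(Rational(-1, 3), Rational(1, 3)) = Rational(-1, 9) ≈ -0.11111)
Function('w')(L) = Rational(-19, 3) (Function('w')(L) = Add(-4, Mul(Rational(1, 3), -7)) = Add(-4, Rational(-7, 3)) = Rational(-19, 3))
Add(Mul(Function('w')(a), J), 30) = Add(Mul(Rational(-19, 3), 47), 30) = Add(Rational(-893, 3), 30) = Rational(-803, 3)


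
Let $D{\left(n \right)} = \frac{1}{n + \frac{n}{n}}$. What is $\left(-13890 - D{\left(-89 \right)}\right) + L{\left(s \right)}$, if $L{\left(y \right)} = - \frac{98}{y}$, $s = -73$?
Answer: $- \frac{89220663}{6424} \approx -13889.0$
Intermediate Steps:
$D{\left(n \right)} = \frac{1}{1 + n}$ ($D{\left(n \right)} = \frac{1}{n + 1} = \frac{1}{1 + n}$)
$\left(-13890 - D{\left(-89 \right)}\right) + L{\left(s \right)} = \left(-13890 - \frac{1}{1 - 89}\right) - \frac{98}{-73} = \left(-13890 - \frac{1}{-88}\right) - - \frac{98}{73} = \left(-13890 - - \frac{1}{88}\right) + \frac{98}{73} = \left(-13890 + \frac{1}{88}\right) + \frac{98}{73} = - \frac{1222319}{88} + \frac{98}{73} = - \frac{89220663}{6424}$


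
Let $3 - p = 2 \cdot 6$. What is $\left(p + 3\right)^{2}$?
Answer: $36$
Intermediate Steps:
$p = -9$ ($p = 3 - 2 \cdot 6 = 3 - 12 = -9$)
$\left(p + 3\right)^{2} = \left(-9 + 3\right)^{2} = \left(-6\right)^{2} = 36$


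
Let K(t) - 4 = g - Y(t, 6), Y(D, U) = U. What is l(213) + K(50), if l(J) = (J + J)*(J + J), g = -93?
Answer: 181381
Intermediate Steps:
K(t) = -95 (K(t) = 4 + (-93 - 1*6) = 4 + (-93 - 6) = 4 - 99 = -95)
l(J) = 4*J² (l(J) = (2*J)*(2*J) = 4*J²)
l(213) + K(50) = 4*213² - 95 = 4*45369 - 95 = 181476 - 95 = 181381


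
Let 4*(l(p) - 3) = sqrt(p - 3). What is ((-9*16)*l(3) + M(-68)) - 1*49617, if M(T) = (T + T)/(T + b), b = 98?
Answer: -750803/15 ≈ -50054.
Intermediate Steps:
l(p) = 3 + sqrt(-3 + p)/4 (l(p) = 3 + sqrt(p - 3)/4 = 3 + sqrt(-3 + p)/4)
M(T) = 2*T/(98 + T) (M(T) = (T + T)/(T + 98) = (2*T)/(98 + T) = 2*T/(98 + T))
((-9*16)*l(3) + M(-68)) - 1*49617 = ((-9*16)*(3 + sqrt(-3 + 3)/4) + 2*(-68)/(98 - 68)) - 1*49617 = (-144*(3 + sqrt(0)/4) + 2*(-68)/30) - 49617 = (-144*(3 + (1/4)*0) + 2*(-68)*(1/30)) - 49617 = (-144*(3 + 0) - 68/15) - 49617 = (-144*3 - 68/15) - 49617 = (-432 - 68/15) - 49617 = -6548/15 - 49617 = -750803/15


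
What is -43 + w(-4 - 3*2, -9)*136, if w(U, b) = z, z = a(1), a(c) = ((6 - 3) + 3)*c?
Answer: 773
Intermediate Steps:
a(c) = 6*c (a(c) = (3 + 3)*c = 6*c)
z = 6 (z = 6*1 = 6)
w(U, b) = 6
-43 + w(-4 - 3*2, -9)*136 = -43 + 6*136 = -43 + 816 = 773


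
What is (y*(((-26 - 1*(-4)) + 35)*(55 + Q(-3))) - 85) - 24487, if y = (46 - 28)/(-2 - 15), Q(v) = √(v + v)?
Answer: -430594/17 - 234*I*√6/17 ≈ -25329.0 - 33.716*I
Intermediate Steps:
Q(v) = √2*√v (Q(v) = √(2*v) = √2*√v)
y = -18/17 (y = 18/(-17) = 18*(-1/17) = -18/17 ≈ -1.0588)
(y*(((-26 - 1*(-4)) + 35)*(55 + Q(-3))) - 85) - 24487 = (-18*((-26 - 1*(-4)) + 35)*(55 + √2*√(-3))/17 - 85) - 24487 = (-18*((-26 + 4) + 35)*(55 + √2*(I*√3))/17 - 85) - 24487 = (-18*(-22 + 35)*(55 + I*√6)/17 - 85) - 24487 = (-234*(55 + I*√6)/17 - 85) - 24487 = (-18*(715 + 13*I*√6)/17 - 85) - 24487 = ((-12870/17 - 234*I*√6/17) - 85) - 24487 = (-14315/17 - 234*I*√6/17) - 24487 = -430594/17 - 234*I*√6/17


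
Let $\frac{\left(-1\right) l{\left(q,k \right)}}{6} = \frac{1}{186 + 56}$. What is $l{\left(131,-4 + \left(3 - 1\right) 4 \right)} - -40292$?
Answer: $\frac{4875329}{121} \approx 40292.0$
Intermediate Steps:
$l{\left(q,k \right)} = - \frac{3}{121}$ ($l{\left(q,k \right)} = - \frac{6}{186 + 56} = - \frac{6}{242} = \left(-6\right) \frac{1}{242} = - \frac{3}{121}$)
$l{\left(131,-4 + \left(3 - 1\right) 4 \right)} - -40292 = - \frac{3}{121} - -40292 = - \frac{3}{121} + 40292 = \frac{4875329}{121}$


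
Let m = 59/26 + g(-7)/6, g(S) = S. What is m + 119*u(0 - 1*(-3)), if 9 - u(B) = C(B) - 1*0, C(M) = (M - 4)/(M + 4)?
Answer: 42475/39 ≈ 1089.1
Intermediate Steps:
m = 43/39 (m = 59/26 - 7/6 = 43/39 ≈ 1.1026)
C(M) = (-4 + M)/(4 + M)
u(B) = 9 - (-4 + B)/(4 + B) (u(B) = 9 - ((-4 + B)/(4 + B) - 1*0) = 9 - ((-4 + B)/(4 + B) + 0) = 9 - (-4 + B)/(4 + B))
m + 119*u(0 - 1*(-3)) = 43/39 + 119*(8*(5 + (0 - 1*(-3)))/(4 + (0 - 1*(-3)))) = 43/39 + 119*(8*(5 + (0 + 3))/(4 + (0 + 3))) = 43/39 + 119*(8*(5 + 3)/(4 + 3)) = 43/39 + 119*(8*8/7) = 43/39 + 119*(8*(1/7)*8) = 43/39 + 119*(64/7) = 43/39 + 1088 = 42475/39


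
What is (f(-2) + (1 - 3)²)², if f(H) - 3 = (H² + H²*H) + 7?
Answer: 100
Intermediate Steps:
f(H) = 10 + H² + H³ (f(H) = 3 + ((H² + H²*H) + 7) = 3 + ((H² + H³) + 7) = 3 + (7 + H² + H³) = 10 + H² + H³)
(f(-2) + (1 - 3)²)² = ((10 + (-2)² + (-2)³) + (1 - 3)²)² = ((10 + 4 - 8) + (-2)²)² = (6 + 4)² = 10² = 100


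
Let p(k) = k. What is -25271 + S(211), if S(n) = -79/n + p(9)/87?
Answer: -154634907/6119 ≈ -25271.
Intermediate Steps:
S(n) = 3/29 - 79/n (S(n) = -79/n + 9/87 = -79/n + 9*(1/87) = -79/n + 3/29 = 3/29 - 79/n)
-25271 + S(211) = -25271 + (3/29 - 79/211) = -25271 - 1658/6119 = -154634907/6119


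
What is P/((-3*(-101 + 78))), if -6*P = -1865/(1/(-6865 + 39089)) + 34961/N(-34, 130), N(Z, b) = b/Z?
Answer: 3906948737/26910 ≈ 1.4519e+5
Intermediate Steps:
P = 3906948737/390 (P = -(-1865/(1/(-6865 + 39089)) + 34961/((130/(-34))))/6 = -(-1865/(1/32224) + 34961/((130*(-1/34))))/6 = -(-1865/1/32224 + 34961/(-65/17))/6 = -(-1865*32224 + 34961*(-17/65))/6 = -(-60097760 - 594337/65)/6 = -1/6*(-3906948737/65) = 3906948737/390 ≈ 1.0018e+7)
P/((-3*(-101 + 78))) = 3906948737/(390*((-3*(-101 + 78)))) = 3906948737/(390*((-3*(-23)))) = (3906948737/390)/69 = (3906948737/390)*(1/69) = 3906948737/26910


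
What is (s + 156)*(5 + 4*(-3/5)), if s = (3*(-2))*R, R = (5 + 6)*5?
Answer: -2262/5 ≈ -452.40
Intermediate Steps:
R = 55 (R = 11*5 = 55)
s = -330 (s = (3*(-2))*55 = -6*55 = -330)
(s + 156)*(5 + 4*(-3/5)) = (-330 + 156)*(5 + 4*(-3/5)) = -174*(5 + 4*(-3*⅕)) = -174*(5 + 4*(-⅗)) = -174*(5 - 12/5) = -174*13/5 = -2262/5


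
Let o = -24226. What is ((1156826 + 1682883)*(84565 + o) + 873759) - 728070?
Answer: 171345347040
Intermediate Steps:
((1156826 + 1682883)*(84565 + o) + 873759) - 728070 = ((1156826 + 1682883)*(84565 - 24226) + 873759) - 728070 = (2839709*60339 + 873759) - 728070 = (171345201351 + 873759) - 728070 = 171346075110 - 728070 = 171345347040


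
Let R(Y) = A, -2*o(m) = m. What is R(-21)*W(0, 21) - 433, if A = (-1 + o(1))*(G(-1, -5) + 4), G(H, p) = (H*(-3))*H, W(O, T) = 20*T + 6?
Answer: -1072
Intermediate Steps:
W(O, T) = 6 + 20*T
o(m) = -m/2
G(H, p) = -3*H**2 (G(H, p) = (-3*H)*H = -3*H**2)
A = -3/2 (A = (-1 - 1/2*1)*(-3*(-1)**2 + 4) = (-1 - 1/2)*(-3*1 + 4) = -3*(-3 + 4)/2 = -3/2*1 = -3/2 ≈ -1.5000)
R(Y) = -3/2
R(-21)*W(0, 21) - 433 = -3*(6 + 20*21)/2 - 433 = -3*(6 + 420)/2 - 433 = -3/2*426 - 433 = -639 - 433 = -1072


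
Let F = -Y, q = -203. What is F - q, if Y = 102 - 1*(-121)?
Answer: -20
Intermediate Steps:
Y = 223 (Y = 102 + 121 = 223)
F = -223 (F = -1*223 = -223)
F - q = -223 - 1*(-203) = -223 + 203 = -20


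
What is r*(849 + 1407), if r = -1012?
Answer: -2283072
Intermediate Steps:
r*(849 + 1407) = -1012*(849 + 1407) = -1012*2256 = -2283072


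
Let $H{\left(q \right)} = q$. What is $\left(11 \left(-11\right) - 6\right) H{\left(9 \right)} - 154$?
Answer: $-1297$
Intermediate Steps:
$\left(11 \left(-11\right) - 6\right) H{\left(9 \right)} - 154 = \left(11 \left(-11\right) - 6\right) 9 - 154 = \left(-121 - 6\right) 9 - 154 = \left(-127\right) 9 - 154 = -1143 - 154 = -1297$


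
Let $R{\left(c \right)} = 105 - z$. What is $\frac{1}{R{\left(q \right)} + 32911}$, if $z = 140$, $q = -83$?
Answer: $\frac{1}{32876} \approx 3.0417 \cdot 10^{-5}$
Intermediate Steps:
$R{\left(c \right)} = -35$ ($R{\left(c \right)} = 105 - 140 = -35$)
$\frac{1}{R{\left(q \right)} + 32911} = \frac{1}{-35 + 32911} = \frac{1}{32876}$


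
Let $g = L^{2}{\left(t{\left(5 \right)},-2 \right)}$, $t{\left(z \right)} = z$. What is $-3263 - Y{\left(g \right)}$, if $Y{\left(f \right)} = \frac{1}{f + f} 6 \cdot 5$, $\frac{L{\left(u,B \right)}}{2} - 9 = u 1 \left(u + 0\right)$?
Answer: $- \frac{15088127}{4624} \approx -3263.0$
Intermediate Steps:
$L{\left(u,B \right)} = 18 + 2 u^{2}$ ($L{\left(u,B \right)} = 18 + 2 u 1 \left(u + 0\right) = 18 + 2 u u = 18 + 2 u^{2}$)
$g = 4624$ ($g = \left(18 + 2 \cdot 5^{2}\right)^{2} = \left(18 + 2 \cdot 25\right)^{2} = \left(18 + 50\right)^{2} = 68^{2} = 4624$)
$Y{\left(f \right)} = \frac{15}{f}$ ($Y{\left(f \right)} = \frac{1}{2 f} 6 \cdot 5 = \frac{3}{f} 5 = \frac{15}{f}$)
$-3263 - Y{\left(g \right)} = -3263 - \frac{15}{4624} = - \frac{15088127}{4624}$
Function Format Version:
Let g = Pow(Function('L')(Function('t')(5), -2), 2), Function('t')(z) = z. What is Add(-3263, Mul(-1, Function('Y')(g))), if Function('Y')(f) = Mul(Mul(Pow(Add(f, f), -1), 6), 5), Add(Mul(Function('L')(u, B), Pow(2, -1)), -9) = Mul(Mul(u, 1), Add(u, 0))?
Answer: Rational(-15088127, 4624) ≈ -3263.0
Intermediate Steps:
Function('L')(u, B) = Add(18, Mul(2, Pow(u, 2))) (Function('L')(u, B) = Add(18, Mul(2, Mul(Mul(u, 1), Add(u, 0)))) = Add(18, Mul(2, Mul(u, u))) = Add(18, Mul(2, Pow(u, 2))))
g = 4624 (g = Pow(Add(18, Mul(2, Pow(5, 2))), 2) = Pow(Add(18, Mul(2, 25)), 2) = Pow(Add(18, 50), 2) = Pow(68, 2) = 4624)
Function('Y')(f) = Mul(15, Pow(f, -1)) (Function('Y')(f) = Mul(Mul(Pow(Mul(2, f), -1), 6), 5) = Mul(Mul(Mul(Rational(1, 2), Pow(f, -1)), 6), 5) = Mul(Mul(3, Pow(f, -1)), 5) = Mul(15, Pow(f, -1)))
Add(-3263, Mul(-1, Function('Y')(g))) = Add(-3263, Mul(-1, Mul(15, Pow(4624, -1)))) = Add(-3263, Mul(-1, Mul(15, Rational(1, 4624)))) = Add(-3263, Mul(-1, Rational(15, 4624))) = Add(-3263, Rational(-15, 4624)) = Rational(-15088127, 4624)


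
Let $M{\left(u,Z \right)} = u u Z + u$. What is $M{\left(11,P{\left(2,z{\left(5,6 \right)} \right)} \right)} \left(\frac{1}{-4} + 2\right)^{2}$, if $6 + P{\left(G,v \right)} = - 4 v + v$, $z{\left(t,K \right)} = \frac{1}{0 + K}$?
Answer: $- \frac{75999}{32} \approx -2375.0$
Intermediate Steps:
$z{\left(t,K \right)} = \frac{1}{K}$
$P{\left(G,v \right)} = -6 - 3 v$ ($P{\left(G,v \right)} = -6 + \left(- 4 v + v\right) = -6 - 3 v$)
$M{\left(u,Z \right)} = u + Z u^{2}$ ($M{\left(u,Z \right)} = u^{2} Z + u = Z u^{2} + u = u + Z u^{2}$)
$M{\left(11,P{\left(2,z{\left(5,6 \right)} \right)} \right)} \left(\frac{1}{-4} + 2\right)^{2} = 11 \left(1 + \left(-6 - \frac{3}{6}\right) 11\right) \left(\frac{1}{-4} + 2\right)^{2} = 11 \left(1 + \left(-6 - \frac{1}{2}\right) 11\right) \left(- \frac{1}{4} + 2\right)^{2} = 11 \left(1 + \left(-6 - \frac{1}{2}\right) 11\right) \left(\frac{7}{4}\right)^{2} = 11 \left(1 - \frac{143}{2}\right) \frac{49}{16} = 11 \left(- \frac{141}{2}\right) \frac{49}{16} = \left(- \frac{1551}{2}\right) \frac{49}{16} = - \frac{75999}{32}$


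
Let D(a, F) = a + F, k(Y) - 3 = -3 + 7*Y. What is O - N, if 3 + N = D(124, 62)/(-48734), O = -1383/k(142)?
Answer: 5579325/3460114 ≈ 1.6125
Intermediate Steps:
k(Y) = 7*Y (k(Y) = 3 + (-3 + 7*Y) = 7*Y)
D(a, F) = F + a
O = -1383/994 (O = -1383/(7*142) = -1383/994 ≈ -1.3913)
N = -73194/24367 (N = -3 + (62 + 124)/(-48734) = -3 + 186*(-1/48734) = -3 - 93/24367 = -73194/24367 ≈ -3.0038)
O - N = -1383/994 - 1*(-73194/24367) = -1383/994 + 73194/24367 = 5579325/3460114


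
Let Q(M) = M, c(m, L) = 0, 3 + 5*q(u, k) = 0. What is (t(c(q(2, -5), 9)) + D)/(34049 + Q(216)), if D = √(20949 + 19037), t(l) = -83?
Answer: -83/34265 + √39986/34265 ≈ 0.0034135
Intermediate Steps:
q(u, k) = -⅗ (q(u, k) = -⅗ + (⅕)*0 = -⅗ + 0 = -⅗)
D = √39986 ≈ 199.97
(t(c(q(2, -5), 9)) + D)/(34049 + Q(216)) = (-83 + √39986)/(34049 + 216) = (-83 + √39986)/34265 = (-83 + √39986)*(1/34265) = -83/34265 + √39986/34265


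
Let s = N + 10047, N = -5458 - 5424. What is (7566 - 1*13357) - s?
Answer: -4956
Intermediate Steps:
N = -10882
s = -835 (s = -10882 + 10047 = -835)
(7566 - 1*13357) - s = (7566 - 1*13357) - 1*(-835) = (7566 - 13357) + 835 = -5791 + 835 = -4956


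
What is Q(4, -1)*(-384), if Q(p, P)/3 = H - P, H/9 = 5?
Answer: -52992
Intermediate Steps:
H = 45 (H = 9*5 = 45)
Q(p, P) = 135 - 3*P (Q(p, P) = 3*(45 - P) = 135 - 3*P)
Q(4, -1)*(-384) = (135 - 3*(-1))*(-384) = (135 + 3)*(-384) = 138*(-384) = -52992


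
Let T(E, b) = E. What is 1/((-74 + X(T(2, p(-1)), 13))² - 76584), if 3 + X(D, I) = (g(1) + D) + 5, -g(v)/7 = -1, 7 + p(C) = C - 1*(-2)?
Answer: -1/72615 ≈ -1.3771e-5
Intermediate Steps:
p(C) = -5 + C (p(C) = -7 + (C - 1*(-2)) = -7 + (C + 2) = -7 + (2 + C) = -5 + C)
g(v) = 7 (g(v) = -7*(-1) = 7)
X(D, I) = 9 + D (X(D, I) = -3 + ((7 + D) + 5) = -3 + (12 + D) = 9 + D)
1/((-74 + X(T(2, p(-1)), 13))² - 76584) = 1/((-74 + (9 + 2))² - 76584) = 1/((-74 + 11)² - 76584) = 1/((-63)² - 76584) = 1/(3969 - 76584) = 1/(-72615) = -1/72615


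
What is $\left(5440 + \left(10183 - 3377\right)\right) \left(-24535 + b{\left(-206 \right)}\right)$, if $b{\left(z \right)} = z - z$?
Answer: $-300455610$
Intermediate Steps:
$b{\left(z \right)} = 0$
$\left(5440 + \left(10183 - 3377\right)\right) \left(-24535 + b{\left(-206 \right)}\right) = \left(5440 + \left(10183 - 3377\right)\right) \left(-24535 + 0\right) = \left(5440 + 6806\right) \left(-24535\right) = 12246 \left(-24535\right) = -300455610$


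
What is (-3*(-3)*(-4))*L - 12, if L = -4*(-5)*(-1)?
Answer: 708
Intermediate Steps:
L = -20 (L = 20*(-1) = -20)
(-3*(-3)*(-4))*L - 12 = (-3*(-3)*(-4))*(-20) - 12 = (9*(-4))*(-20) - 12 = -36*(-20) - 12 = 720 - 12 = 708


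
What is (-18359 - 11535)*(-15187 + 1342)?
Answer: 413882430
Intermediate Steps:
(-18359 - 11535)*(-15187 + 1342) = -29894*(-13845) = 413882430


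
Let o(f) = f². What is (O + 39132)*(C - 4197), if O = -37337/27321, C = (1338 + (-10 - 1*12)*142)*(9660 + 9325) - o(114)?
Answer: -36268173341818105/27321 ≈ -1.3275e+12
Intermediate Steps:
C = -33920206 (C = (1338 + (-10 - 1*12)*142)*(9660 + 9325) - 1*114² = (1338 + (-10 - 12)*142)*18985 - 1*12996 = (1338 - 22*142)*18985 - 12996 = (1338 - 3124)*18985 - 12996 = -1786*18985 - 12996 = -33907210 - 12996 = -33920206)
O = -37337/27321 (O = -37337*1/27321 = -37337/27321 ≈ -1.3666)
(O + 39132)*(C - 4197) = (-37337/27321 + 39132)*(-33920206 - 4197) = (1069088035/27321)*(-33924403) = -36268173341818105/27321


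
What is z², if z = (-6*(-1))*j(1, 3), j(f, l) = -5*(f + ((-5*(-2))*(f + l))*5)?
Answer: 36360900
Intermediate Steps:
j(f, l) = -255*f - 250*l (j(f, l) = -5*(f + (10*(f + l))*5) = -5*(f + (10*f + 10*l)*5) = -5*(f + (50*f + 50*l)) = -5*(50*l + 51*f) = -255*f - 250*l)
z = -6030 (z = (-6*(-1))*(-255*1 - 250*3) = 6*(-255 - 750) = 6*(-1005) = -6030)
z² = (-6030)² = 36360900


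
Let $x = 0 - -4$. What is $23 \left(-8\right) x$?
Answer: $-736$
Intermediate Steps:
$x = 4$ ($x = 0 + 4 = 4$)
$23 \left(-8\right) x = 23 \left(-8\right) 4 = \left(-184\right) 4 = -736$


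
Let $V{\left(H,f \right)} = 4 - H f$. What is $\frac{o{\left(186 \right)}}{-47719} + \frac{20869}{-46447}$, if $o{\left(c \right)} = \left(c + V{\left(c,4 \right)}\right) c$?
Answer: $\frac{3790236857}{2216404393} \approx 1.7101$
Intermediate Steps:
$V{\left(H,f \right)} = 4 - H f$
$o{\left(c \right)} = c \left(4 - 3 c\right)$ ($o{\left(c \right)} = \left(c - \left(-4 + c 4\right)\right) c = \left(c - \left(-4 + 4 c\right)\right) c = \left(4 - 3 c\right) c = c \left(4 - 3 c\right)$)
$\frac{o{\left(186 \right)}}{-47719} + \frac{20869}{-46447} = \frac{186 \left(4 - 558\right)}{-47719} + \frac{20869}{-46447} = 186 \left(4 - 558\right) \left(- \frac{1}{47719}\right) + 20869 \left(- \frac{1}{46447}\right) = 186 \left(-554\right) \left(- \frac{1}{47719}\right) - \frac{20869}{46447} = \left(-103044\right) \left(- \frac{1}{47719}\right) - \frac{20869}{46447} = \frac{103044}{47719} - \frac{20869}{46447} = \frac{3790236857}{2216404393}$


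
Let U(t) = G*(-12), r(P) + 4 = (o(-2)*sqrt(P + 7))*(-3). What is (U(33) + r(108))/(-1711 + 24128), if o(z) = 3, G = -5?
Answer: 56/22417 - 9*sqrt(115)/22417 ≈ -0.0018073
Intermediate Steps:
r(P) = -4 - 9*sqrt(7 + P) (r(P) = -4 + (3*sqrt(P + 7))*(-3) = -4 + (3*sqrt(7 + P))*(-3) = -4 - 9*sqrt(7 + P))
U(t) = 60 (U(t) = -5*(-12) = 60)
(U(33) + r(108))/(-1711 + 24128) = (60 + (-4 - 9*sqrt(7 + 108)))/(-1711 + 24128) = (60 + (-4 - 9*sqrt(115)))/22417 = (56 - 9*sqrt(115))*(1/22417) = 56/22417 - 9*sqrt(115)/22417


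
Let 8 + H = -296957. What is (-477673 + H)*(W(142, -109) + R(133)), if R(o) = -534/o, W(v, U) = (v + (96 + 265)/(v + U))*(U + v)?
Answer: -519562875446/133 ≈ -3.9065e+9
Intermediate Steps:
H = -296965 (H = -8 - 296957 = -296965)
W(v, U) = (U + v)*(v + 361/(U + v)) (W(v, U) = (v + 361/(U + v))*(U + v) = (U + v)*(v + 361/(U + v)))
(-477673 + H)*(W(142, -109) + R(133)) = (-477673 - 296965)*((361 + 142² - 109*142) - 534/133) = -774638*((361 + 20164 - 15478) - 534*1/133) = -774638*(5047 - 534/133) = -774638*670717/133 = -519562875446/133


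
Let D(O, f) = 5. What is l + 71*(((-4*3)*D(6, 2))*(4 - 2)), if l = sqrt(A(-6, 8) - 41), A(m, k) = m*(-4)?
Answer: -8520 + I*sqrt(17) ≈ -8520.0 + 4.1231*I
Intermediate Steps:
A(m, k) = -4*m
l = I*sqrt(17) (l = sqrt(-4*(-6) - 41) = sqrt(24 - 41) = sqrt(-17) = I*sqrt(17) ≈ 4.1231*I)
l + 71*(((-4*3)*D(6, 2))*(4 - 2)) = I*sqrt(17) + 71*((-4*3*5)*(4 - 2)) = I*sqrt(17) + 71*(-12*5*2) = I*sqrt(17) + 71*(-60*2) = I*sqrt(17) + 71*(-120) = I*sqrt(17) - 8520 = -8520 + I*sqrt(17)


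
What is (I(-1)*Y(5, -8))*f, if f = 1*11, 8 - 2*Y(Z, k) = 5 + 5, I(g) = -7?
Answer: 77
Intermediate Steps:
Y(Z, k) = -1 (Y(Z, k) = 4 - (5 + 5)/2 = 4 - 1/2*10 = 4 - 5 = -1)
f = 11
(I(-1)*Y(5, -8))*f = -7*(-1)*11 = 7*11 = 77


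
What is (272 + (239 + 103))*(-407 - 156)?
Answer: -345682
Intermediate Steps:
(272 + (239 + 103))*(-407 - 156) = (272 + 342)*(-563) = 614*(-563) = -345682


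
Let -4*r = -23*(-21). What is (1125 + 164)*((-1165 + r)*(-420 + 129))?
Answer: 1929134157/4 ≈ 4.8228e+8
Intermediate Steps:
r = -483/4 (r = -(-23)*(-21)/4 = -1/4*483 = -483/4 ≈ -120.75)
(1125 + 164)*((-1165 + r)*(-420 + 129)) = (1125 + 164)*((-1165 - 483/4)*(-420 + 129)) = 1289*(-5143/4*(-291)) = 1289*(1496613/4) = 1929134157/4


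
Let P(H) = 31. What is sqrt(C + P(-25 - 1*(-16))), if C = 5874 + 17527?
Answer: 2*sqrt(5858) ≈ 153.08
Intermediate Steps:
C = 23401
sqrt(C + P(-25 - 1*(-16))) = sqrt(23401 + 31) = sqrt(23432) = 2*sqrt(5858)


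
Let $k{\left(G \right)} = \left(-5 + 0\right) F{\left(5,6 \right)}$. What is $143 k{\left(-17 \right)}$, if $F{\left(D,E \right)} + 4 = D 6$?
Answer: $-18590$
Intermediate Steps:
$F{\left(D,E \right)} = -4 + 6 D$ ($F{\left(D,E \right)} = -4 + D 6 = -4 + 6 D$)
$k{\left(G \right)} = -130$ ($k{\left(G \right)} = \left(-5 + 0\right) \left(-4 + 6 \cdot 5\right) = - 5 \left(-4 + 30\right) = \left(-5\right) 26 = -130$)
$143 k{\left(-17 \right)} = 143 \left(-130\right) = -18590$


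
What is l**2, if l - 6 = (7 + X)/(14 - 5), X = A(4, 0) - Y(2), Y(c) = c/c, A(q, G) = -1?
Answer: 3481/81 ≈ 42.975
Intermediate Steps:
Y(c) = 1
X = -2 (X = -1 - 1*1 = -1 - 1 = -2)
l = 59/9 (l = 6 + (7 - 2)/(14 - 5) = 6 + 5/9 = 59/9 ≈ 6.5556)
l**2 = (59/9)**2 = 3481/81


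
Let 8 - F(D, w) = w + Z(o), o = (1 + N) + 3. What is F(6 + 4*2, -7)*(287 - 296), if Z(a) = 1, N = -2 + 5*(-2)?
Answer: -126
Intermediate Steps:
N = -12 (N = -2 - 10 = -12)
o = -8 (o = (1 - 12) + 3 = -11 + 3 = -8)
F(D, w) = 7 - w (F(D, w) = 8 - (w + 1) = 8 - (1 + w) = 8 + (-1 - w) = 7 - w)
F(6 + 4*2, -7)*(287 - 296) = (7 - 1*(-7))*(287 - 296) = (7 + 7)*(-9) = 14*(-9) = -126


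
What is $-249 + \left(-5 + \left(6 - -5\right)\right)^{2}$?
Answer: $-213$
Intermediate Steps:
$-249 + \left(-5 + \left(6 - -5\right)\right)^{2} = -249 + \left(-5 + \left(6 + 5\right)\right)^{2} = -249 + \left(-5 + 11\right)^{2} = -249 + 6^{2} = -249 + 36 = -213$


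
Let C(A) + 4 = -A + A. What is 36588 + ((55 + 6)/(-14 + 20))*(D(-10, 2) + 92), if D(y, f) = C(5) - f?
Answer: 112387/3 ≈ 37462.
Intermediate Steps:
C(A) = -4 (C(A) = -4 + (-A + A) = -4 + 0 = -4)
D(y, f) = -4 - f
36588 + ((55 + 6)/(-14 + 20))*(D(-10, 2) + 92) = 36588 + ((55 + 6)/(-14 + 20))*((-4 - 1*2) + 92) = 36588 + (61/6)*((-4 - 2) + 92) = 36588 + (61*(⅙))*(-6 + 92) = 36588 + (61/6)*86 = 36588 + 2623/3 = 112387/3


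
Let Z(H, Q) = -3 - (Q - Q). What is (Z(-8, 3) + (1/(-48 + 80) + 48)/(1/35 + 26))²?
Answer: 1133062921/849839104 ≈ 1.3333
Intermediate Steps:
Z(H, Q) = -3 (Z(H, Q) = -3 - 1*0 = -3 + 0 = -3)
(Z(-8, 3) + (1/(-48 + 80) + 48)/(1/35 + 26))² = (-3 + (1/(-48 + 80) + 48)/(1/35 + 26))² = (-3 + (1/32 + 48)/(1/35 + 26))² = (-3 + (1/32 + 48)/(911/35))² = (-3 + (1537/32)*(35/911))² = (-3 + 53795/29152)² = (-33661/29152)² = 1133062921/849839104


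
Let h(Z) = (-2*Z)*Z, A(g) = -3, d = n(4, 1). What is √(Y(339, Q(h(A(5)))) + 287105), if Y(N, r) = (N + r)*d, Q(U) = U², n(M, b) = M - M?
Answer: √287105 ≈ 535.82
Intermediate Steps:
n(M, b) = 0
d = 0
h(Z) = -2*Z²
Y(N, r) = 0 (Y(N, r) = (N + r)*0 = 0)
√(Y(339, Q(h(A(5)))) + 287105) = √(0 + 287105) = √287105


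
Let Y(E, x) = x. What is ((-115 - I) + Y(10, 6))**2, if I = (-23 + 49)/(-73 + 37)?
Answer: 3798601/324 ≈ 11724.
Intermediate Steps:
I = -13/18 (I = 26/(-36) = 26*(-1/36) = -13/18 ≈ -0.72222)
((-115 - I) + Y(10, 6))**2 = ((-115 - 1*(-13/18)) + 6)**2 = ((-115 + 13/18) + 6)**2 = (-2057/18 + 6)**2 = (-1949/18)**2 = 3798601/324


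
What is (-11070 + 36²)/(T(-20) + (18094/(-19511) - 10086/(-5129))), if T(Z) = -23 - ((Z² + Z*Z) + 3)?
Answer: 498523413/42077177 ≈ 11.848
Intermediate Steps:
T(Z) = -26 - 2*Z² (T(Z) = -23 - ((Z² + Z²) + 3) = -23 - (2*Z² + 3) = -23 - (3 + 2*Z²) = -23 + (-3 - 2*Z²) = -26 - 2*Z²)
(-11070 + 36²)/(T(-20) + (18094/(-19511) - 10086/(-5129))) = (-11070 + 36²)/((-26 - 2*(-20)²) + (18094/(-19511) - 10086/(-5129))) = (-11070 + 1296)/((-26 - 2*400) + (18094*(-1/19511) - 10086*(-1/5129))) = -9774/((-26 - 800) + (-166/179 + 10086/5129)) = -9774/(-826 + 953980/918091) = -9774/(-757389186/918091) = -9774*(-918091/757389186) = 498523413/42077177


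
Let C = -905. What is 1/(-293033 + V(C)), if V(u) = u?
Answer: -1/293938 ≈ -3.4021e-6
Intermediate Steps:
1/(-293033 + V(C)) = 1/(-293033 - 905) = 1/(-293938) = -1/293938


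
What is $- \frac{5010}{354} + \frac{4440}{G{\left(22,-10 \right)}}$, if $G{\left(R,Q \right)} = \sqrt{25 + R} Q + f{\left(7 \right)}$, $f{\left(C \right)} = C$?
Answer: $- \frac{5717305}{274409} - \frac{44400 \sqrt{47}}{4651} \approx -86.281$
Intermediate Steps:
$G{\left(R,Q \right)} = 7 + Q \sqrt{25 + R}$ ($G{\left(R,Q \right)} = \sqrt{25 + R} Q + 7 = Q \sqrt{25 + R} + 7 = 7 + Q \sqrt{25 + R}$)
$- \frac{5010}{354} + \frac{4440}{G{\left(22,-10 \right)}} = - \frac{5010}{354} + \frac{4440}{7 - 10 \sqrt{25 + 22}} = \left(-5010\right) \frac{1}{354} + \frac{4440}{7 - 10 \sqrt{47}} = - \frac{835}{59} + \frac{4440}{7 - 10 \sqrt{47}}$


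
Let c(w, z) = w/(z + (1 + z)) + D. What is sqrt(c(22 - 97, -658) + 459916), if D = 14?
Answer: sqrt(31812902115)/263 ≈ 678.18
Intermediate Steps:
c(w, z) = 14 + w/(1 + 2*z) (c(w, z) = w/(z + (1 + z)) + 14 = w/(1 + 2*z) + 14 = 14 + w/(1 + 2*z))
sqrt(c(22 - 97, -658) + 459916) = sqrt((14 + (22 - 97) + 28*(-658))/(1 + 2*(-658)) + 459916) = sqrt((14 - 75 - 18424)/(1 - 1316) + 459916) = sqrt(-18485/(-1315) + 459916) = sqrt(-1/1315*(-18485) + 459916) = sqrt(3697/263 + 459916) = sqrt(120961605/263) = sqrt(31812902115)/263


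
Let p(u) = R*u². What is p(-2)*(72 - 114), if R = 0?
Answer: 0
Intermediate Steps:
p(u) = 0 (p(u) = 0*u² = 0)
p(-2)*(72 - 114) = 0*(72 - 114) = 0*(-42) = 0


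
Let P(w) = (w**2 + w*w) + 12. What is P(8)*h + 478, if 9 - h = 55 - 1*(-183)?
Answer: -31582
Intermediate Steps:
P(w) = 12 + 2*w**2 (P(w) = (w**2 + w**2) + 12 = 2*w**2 + 12 = 12 + 2*w**2)
h = -229 (h = 9 - (55 - 1*(-183)) = 9 - (55 + 183) = 9 - 1*238 = 9 - 238 = -229)
P(8)*h + 478 = (12 + 2*8**2)*(-229) + 478 = (12 + 2*64)*(-229) + 478 = (12 + 128)*(-229) + 478 = 140*(-229) + 478 = -32060 + 478 = -31582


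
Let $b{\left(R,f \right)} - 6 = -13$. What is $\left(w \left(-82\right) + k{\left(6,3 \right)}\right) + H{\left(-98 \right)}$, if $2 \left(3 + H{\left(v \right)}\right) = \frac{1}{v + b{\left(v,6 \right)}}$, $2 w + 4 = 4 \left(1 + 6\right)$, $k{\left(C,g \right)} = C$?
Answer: $- \frac{206011}{210} \approx -981.0$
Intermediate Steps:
$b{\left(R,f \right)} = -7$ ($b{\left(R,f \right)} = 6 - 13 = -7$)
$w = 12$ ($w = -2 + \frac{4 \left(1 + 6\right)}{2} = -2 + \frac{4 \cdot 7}{2} = -2 + \frac{1}{2} \cdot 28 = -2 + 14 = 12$)
$H{\left(v \right)} = -3 + \frac{1}{2 \left(-7 + v\right)}$ ($H{\left(v \right)} = -3 + \frac{1}{2 \left(v - 7\right)} = -3 + \frac{1}{2 \left(-7 + v\right)}$)
$\left(w \left(-82\right) + k{\left(6,3 \right)}\right) + H{\left(-98 \right)} = \left(12 \left(-82\right) + 6\right) + \frac{43 - -588}{2 \left(-7 - 98\right)} = \left(-984 + 6\right) + \frac{43 + 588}{2 \left(-105\right)} = -978 + \frac{1}{2} \left(- \frac{1}{105}\right) 631 = -978 - \frac{631}{210} = - \frac{206011}{210}$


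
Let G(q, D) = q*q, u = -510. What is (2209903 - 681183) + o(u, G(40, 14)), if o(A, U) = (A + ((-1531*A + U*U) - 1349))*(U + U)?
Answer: 10686171920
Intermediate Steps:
G(q, D) = q²
o(A, U) = 2*U*(-1349 + U² - 1530*A) (o(A, U) = (A + ((-1531*A + U²) - 1349))*(2*U) = (A + ((U² - 1531*A) - 1349))*(2*U) = (A + (-1349 + U² - 1531*A))*(2*U) = (-1349 + U² - 1530*A)*(2*U) = 2*U*(-1349 + U² - 1530*A))
(2209903 - 681183) + o(u, G(40, 14)) = (2209903 - 681183) + 2*40²*(-1349 + (40²)² - 1530*(-510)) = 1528720 + 2*1600*(-1349 + 1600² + 780300) = 1528720 + 2*1600*(-1349 + 2560000 + 780300) = 1528720 + 2*1600*3338951 = 1528720 + 10684643200 = 10686171920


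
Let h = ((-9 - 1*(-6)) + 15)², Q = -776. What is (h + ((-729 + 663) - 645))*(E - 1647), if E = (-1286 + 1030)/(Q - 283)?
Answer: 329600313/353 ≈ 9.3371e+5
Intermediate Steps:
E = 256/1059 (E = (-1286 + 1030)/(-776 - 283) = -256/(-1059) = -256*(-1/1059) = 256/1059 ≈ 0.24174)
h = 144 (h = ((-9 + 6) + 15)² = (-3 + 15)² = 12² = 144)
(h + ((-729 + 663) - 645))*(E - 1647) = (144 + ((-729 + 663) - 645))*(256/1059 - 1647) = (144 + (-66 - 645))*(-1743917/1059) = (144 - 711)*(-1743917/1059) = -567*(-1743917/1059) = 329600313/353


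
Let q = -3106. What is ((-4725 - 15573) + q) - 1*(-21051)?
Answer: -2353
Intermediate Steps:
((-4725 - 15573) + q) - 1*(-21051) = ((-4725 - 15573) - 3106) - 1*(-21051) = (-20298 - 3106) + 21051 = -23404 + 21051 = -2353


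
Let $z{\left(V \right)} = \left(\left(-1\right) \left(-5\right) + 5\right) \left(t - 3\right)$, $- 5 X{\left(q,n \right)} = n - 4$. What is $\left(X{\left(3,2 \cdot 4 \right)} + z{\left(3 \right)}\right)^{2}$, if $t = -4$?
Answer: $\frac{125316}{25} \approx 5012.6$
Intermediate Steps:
$X{\left(q,n \right)} = \frac{4}{5} - \frac{n}{5}$ ($X{\left(q,n \right)} = - \frac{n - 4}{5} = - \frac{-4 + n}{5} = \frac{4}{5} - \frac{n}{5}$)
$z{\left(V \right)} = -70$ ($z{\left(V \right)} = \left(\left(-1\right) \left(-5\right) + 5\right) \left(-4 - 3\right) = \left(5 + 5\right) \left(-7\right) = 10 \left(-7\right) = -70$)
$\left(X{\left(3,2 \cdot 4 \right)} + z{\left(3 \right)}\right)^{2} = \left(\left(\frac{4}{5} - \frac{2 \cdot 4}{5}\right) - 70\right)^{2} = \left(\left(\frac{4}{5} - \frac{8}{5}\right) - 70\right)^{2} = \left(- \frac{4}{5} - 70\right)^{2} = \left(- \frac{354}{5}\right)^{2} = \frac{125316}{25}$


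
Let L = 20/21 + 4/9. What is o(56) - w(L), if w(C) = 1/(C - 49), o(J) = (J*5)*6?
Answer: 5038383/2999 ≈ 1680.0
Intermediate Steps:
L = 88/63 (L = 20*(1/21) + 4*(⅑) = 20/21 + 4/9 = 88/63 ≈ 1.3968)
o(J) = 30*J (o(J) = (5*J)*6 = 30*J)
w(C) = 1/(-49 + C)
o(56) - w(L) = 30*56 - 1/(-49 + 88/63) = 1680 - 1/(-2999/63) = 1680 - 1*(-63/2999) = 1680 + 63/2999 = 5038383/2999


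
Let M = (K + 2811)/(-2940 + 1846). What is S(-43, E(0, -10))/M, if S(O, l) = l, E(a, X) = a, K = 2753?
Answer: 0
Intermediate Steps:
M = -2782/547 (M = (2753 + 2811)/(-2940 + 1846) = 5564/(-1094) = 5564*(-1/1094) = -2782/547 ≈ -5.0859)
S(-43, E(0, -10))/M = 0/(-2782/547) = 0*(-547/2782) = 0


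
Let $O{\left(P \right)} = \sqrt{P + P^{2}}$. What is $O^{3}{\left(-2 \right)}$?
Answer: $2 \sqrt{2} \approx 2.8284$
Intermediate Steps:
$O^{3}{\left(-2 \right)} = \left(\sqrt{- 2 \left(1 - 2\right)}\right)^{3} = \left(\sqrt{\left(-2\right) \left(-1\right)}\right)^{3} = \left(\sqrt{2}\right)^{3} = 2 \sqrt{2}$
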